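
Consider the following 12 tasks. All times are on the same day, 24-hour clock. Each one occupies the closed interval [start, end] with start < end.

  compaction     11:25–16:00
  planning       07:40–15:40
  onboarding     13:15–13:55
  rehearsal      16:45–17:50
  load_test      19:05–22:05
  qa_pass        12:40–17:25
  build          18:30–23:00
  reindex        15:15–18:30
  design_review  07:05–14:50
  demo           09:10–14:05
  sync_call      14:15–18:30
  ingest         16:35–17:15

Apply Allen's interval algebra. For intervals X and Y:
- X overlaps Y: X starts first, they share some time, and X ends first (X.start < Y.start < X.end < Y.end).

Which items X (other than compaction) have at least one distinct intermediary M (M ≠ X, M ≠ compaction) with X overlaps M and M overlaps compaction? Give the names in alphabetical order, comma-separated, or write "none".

design_review

Target compaction = [11:25, 16:00].
Intermediaries M with M overlaps compaction: demo, design_review, planning.
Via demo — items with X overlaps demo: none.
Via design_review — items with X overlaps design_review: none.
Via planning — items with X overlaps planning: design_review.
Union: design_review.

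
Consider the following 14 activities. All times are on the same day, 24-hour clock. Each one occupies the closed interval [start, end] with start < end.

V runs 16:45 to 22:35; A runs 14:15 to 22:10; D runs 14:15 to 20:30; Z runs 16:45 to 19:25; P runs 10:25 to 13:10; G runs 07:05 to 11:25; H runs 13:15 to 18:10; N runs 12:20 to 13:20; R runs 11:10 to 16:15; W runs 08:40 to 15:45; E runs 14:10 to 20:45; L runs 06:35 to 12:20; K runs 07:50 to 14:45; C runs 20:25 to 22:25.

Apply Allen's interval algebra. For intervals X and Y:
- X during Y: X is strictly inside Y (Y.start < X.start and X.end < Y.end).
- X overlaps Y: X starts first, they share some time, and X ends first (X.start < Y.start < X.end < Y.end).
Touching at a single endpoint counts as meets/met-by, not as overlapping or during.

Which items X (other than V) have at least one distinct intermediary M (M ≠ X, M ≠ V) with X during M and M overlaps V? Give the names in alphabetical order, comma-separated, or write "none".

D, Z

Target V = [16:45, 22:35].
Intermediaries M with M overlaps V: A, D, E, H.
Via A — items with X during A: Z.
Via D — items with X during D: Z.
Via E — items with X during E: D, Z.
Via H — items with X during H: none.
Union: D, Z.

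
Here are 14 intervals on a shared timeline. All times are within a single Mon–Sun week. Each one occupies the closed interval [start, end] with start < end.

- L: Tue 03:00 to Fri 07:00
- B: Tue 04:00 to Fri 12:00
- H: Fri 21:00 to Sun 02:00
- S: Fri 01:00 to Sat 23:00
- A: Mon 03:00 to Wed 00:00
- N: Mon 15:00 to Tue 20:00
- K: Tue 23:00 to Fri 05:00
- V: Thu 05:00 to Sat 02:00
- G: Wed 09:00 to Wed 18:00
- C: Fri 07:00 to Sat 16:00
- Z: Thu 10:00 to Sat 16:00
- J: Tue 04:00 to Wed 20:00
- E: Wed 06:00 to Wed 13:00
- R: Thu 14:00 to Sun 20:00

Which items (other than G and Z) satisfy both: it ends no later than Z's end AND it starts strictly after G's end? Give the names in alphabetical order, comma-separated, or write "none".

Conditions: its end is no later than Z's end (X.end <= Sat 16:00) AND its start is strictly after G's end (X.start > Wed 18:00).
A: end Wed 00:00 <= Sat 16:00? ✓; start Mon 03:00 > Wed 18:00? ✗ → no.
B: end Fri 12:00 <= Sat 16:00? ✓; start Tue 04:00 > Wed 18:00? ✗ → no.
C: end Sat 16:00 <= Sat 16:00? ✓; start Fri 07:00 > Wed 18:00? ✓ → yes.
E: end Wed 13:00 <= Sat 16:00? ✓; start Wed 06:00 > Wed 18:00? ✗ → no.
H: end Sun 02:00 <= Sat 16:00? ✗; start Fri 21:00 > Wed 18:00? ✓ → no.
J: end Wed 20:00 <= Sat 16:00? ✓; start Tue 04:00 > Wed 18:00? ✗ → no.
K: end Fri 05:00 <= Sat 16:00? ✓; start Tue 23:00 > Wed 18:00? ✗ → no.
L: end Fri 07:00 <= Sat 16:00? ✓; start Tue 03:00 > Wed 18:00? ✗ → no.
N: end Tue 20:00 <= Sat 16:00? ✓; start Mon 15:00 > Wed 18:00? ✗ → no.
R: end Sun 20:00 <= Sat 16:00? ✗; start Thu 14:00 > Wed 18:00? ✓ → no.
S: end Sat 23:00 <= Sat 16:00? ✗; start Fri 01:00 > Wed 18:00? ✓ → no.
V: end Sat 02:00 <= Sat 16:00? ✓; start Thu 05:00 > Wed 18:00? ✓ → yes.
Result: C, V.

C, V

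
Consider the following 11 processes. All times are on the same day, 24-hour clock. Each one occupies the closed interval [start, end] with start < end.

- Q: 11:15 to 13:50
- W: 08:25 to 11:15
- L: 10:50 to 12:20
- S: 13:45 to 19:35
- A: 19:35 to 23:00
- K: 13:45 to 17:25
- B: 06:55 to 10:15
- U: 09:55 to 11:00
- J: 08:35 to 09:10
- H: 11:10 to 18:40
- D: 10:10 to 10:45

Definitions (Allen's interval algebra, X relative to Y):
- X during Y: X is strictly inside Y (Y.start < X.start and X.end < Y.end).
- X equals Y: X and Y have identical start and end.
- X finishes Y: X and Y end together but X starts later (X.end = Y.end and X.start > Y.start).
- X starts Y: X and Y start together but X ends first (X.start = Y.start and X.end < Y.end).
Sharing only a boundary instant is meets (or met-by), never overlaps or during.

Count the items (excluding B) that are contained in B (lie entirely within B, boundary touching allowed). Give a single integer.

Target B = [06:55, 10:15].
A [19:35, 23:00] → after → no.
D [10:10, 10:45] → overlapped-by → no.
H [11:10, 18:40] → after → no.
J [08:35, 09:10] → during → counts.
K [13:45, 17:25] → after → no.
L [10:50, 12:20] → after → no.
Q [11:15, 13:50] → after → no.
S [13:45, 19:35] → after → no.
U [09:55, 11:00] → overlapped-by → no.
W [08:25, 11:15] → overlapped-by → no.
Total: 1.

1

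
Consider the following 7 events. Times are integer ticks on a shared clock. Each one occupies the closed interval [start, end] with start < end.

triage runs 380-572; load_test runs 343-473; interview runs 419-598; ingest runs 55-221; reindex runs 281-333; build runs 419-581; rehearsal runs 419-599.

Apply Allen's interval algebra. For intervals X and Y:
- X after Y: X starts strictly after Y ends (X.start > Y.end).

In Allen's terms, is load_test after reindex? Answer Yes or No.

Yes

load_test = [343, 473], reindex = [281, 333].
Actual relation of load_test to reindex: after.
Asked whether 'after' holds → Yes.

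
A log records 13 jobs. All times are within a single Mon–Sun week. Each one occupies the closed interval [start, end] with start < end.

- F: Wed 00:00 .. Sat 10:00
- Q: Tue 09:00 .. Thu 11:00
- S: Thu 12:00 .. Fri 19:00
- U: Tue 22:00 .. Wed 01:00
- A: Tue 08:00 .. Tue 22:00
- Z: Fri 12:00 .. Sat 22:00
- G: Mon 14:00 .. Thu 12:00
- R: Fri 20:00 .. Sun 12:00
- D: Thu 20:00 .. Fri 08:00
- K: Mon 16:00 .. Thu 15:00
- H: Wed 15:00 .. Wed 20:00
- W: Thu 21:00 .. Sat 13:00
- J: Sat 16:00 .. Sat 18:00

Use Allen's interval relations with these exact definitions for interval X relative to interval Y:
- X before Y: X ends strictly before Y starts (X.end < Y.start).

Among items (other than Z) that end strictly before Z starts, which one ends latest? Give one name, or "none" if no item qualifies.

Target Z = [Fri 12:00, Sat 22:00].
A [Tue 08:00, Tue 22:00] → before → candidate.
D [Thu 20:00, Fri 08:00] → before → candidate.
F [Wed 00:00, Sat 10:00] → overlaps → excluded.
G [Mon 14:00, Thu 12:00] → before → candidate.
H [Wed 15:00, Wed 20:00] → before → candidate.
J [Sat 16:00, Sat 18:00] → during → excluded.
K [Mon 16:00, Thu 15:00] → before → candidate.
Q [Tue 09:00, Thu 11:00] → before → candidate.
R [Fri 20:00, Sun 12:00] → overlapped-by → excluded.
S [Thu 12:00, Fri 19:00] → overlaps → excluded.
U [Tue 22:00, Wed 01:00] → before → candidate.
W [Thu 21:00, Sat 13:00] → overlaps → excluded.
Among candidates, latest end is Fri 08:00 → D.

D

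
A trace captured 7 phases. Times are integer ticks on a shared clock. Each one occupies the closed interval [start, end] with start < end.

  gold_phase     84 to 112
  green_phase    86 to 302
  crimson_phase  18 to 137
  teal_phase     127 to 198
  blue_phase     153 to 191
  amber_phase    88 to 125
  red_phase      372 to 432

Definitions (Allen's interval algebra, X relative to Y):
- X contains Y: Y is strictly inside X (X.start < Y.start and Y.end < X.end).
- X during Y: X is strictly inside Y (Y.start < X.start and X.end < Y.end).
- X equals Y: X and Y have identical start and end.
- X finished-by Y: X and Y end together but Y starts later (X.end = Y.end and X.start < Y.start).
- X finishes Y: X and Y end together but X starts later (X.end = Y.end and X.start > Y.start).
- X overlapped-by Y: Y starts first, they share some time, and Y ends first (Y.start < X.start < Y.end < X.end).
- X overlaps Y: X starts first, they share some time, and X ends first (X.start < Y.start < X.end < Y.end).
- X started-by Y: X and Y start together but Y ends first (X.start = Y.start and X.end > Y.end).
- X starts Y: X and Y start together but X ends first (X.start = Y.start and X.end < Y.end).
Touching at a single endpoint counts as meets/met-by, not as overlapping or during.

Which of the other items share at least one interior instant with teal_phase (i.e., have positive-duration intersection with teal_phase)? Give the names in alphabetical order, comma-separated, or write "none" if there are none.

blue_phase, crimson_phase, green_phase

Target teal_phase = [127, 198].
amber_phase [88, 125] → before → no.
blue_phase [153, 191] → during → yes.
crimson_phase [18, 137] → overlaps → yes.
gold_phase [84, 112] → before → no.
green_phase [86, 302] → contains → yes.
red_phase [372, 432] → after → no.
Result: blue_phase, crimson_phase, green_phase.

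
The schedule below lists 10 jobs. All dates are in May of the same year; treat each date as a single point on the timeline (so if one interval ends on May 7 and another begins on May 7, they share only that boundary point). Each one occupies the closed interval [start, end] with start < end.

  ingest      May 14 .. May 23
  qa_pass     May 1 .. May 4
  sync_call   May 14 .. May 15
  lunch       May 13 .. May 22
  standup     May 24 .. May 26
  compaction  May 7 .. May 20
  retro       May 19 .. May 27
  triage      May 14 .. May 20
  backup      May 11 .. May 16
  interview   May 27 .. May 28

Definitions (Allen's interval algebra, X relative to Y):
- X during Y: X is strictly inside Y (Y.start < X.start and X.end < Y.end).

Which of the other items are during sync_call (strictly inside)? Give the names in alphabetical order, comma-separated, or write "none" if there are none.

Target sync_call = [May 14, May 15].
backup [May 11, May 16] → contains → no.
compaction [May 7, May 20] → contains → no.
ingest [May 14, May 23] → started-by → no.
interview [May 27, May 28] → after → no.
lunch [May 13, May 22] → contains → no.
qa_pass [May 1, May 4] → before → no.
retro [May 19, May 27] → after → no.
standup [May 24, May 26] → after → no.
triage [May 14, May 20] → started-by → no.
Result: none.

none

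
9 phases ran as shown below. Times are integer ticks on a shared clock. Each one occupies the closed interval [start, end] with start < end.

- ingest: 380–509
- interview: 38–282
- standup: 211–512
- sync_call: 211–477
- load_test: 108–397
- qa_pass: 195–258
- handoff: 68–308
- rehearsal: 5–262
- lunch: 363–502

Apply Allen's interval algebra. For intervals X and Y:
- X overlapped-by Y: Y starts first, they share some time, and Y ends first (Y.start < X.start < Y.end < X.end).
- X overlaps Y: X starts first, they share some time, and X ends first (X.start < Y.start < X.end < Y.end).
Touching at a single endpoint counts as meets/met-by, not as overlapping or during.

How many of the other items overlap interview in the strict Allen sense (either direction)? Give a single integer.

5

Target interview = [38, 282].
handoff [68, 308] → overlapped-by → counts.
ingest [380, 509] → after → no.
load_test [108, 397] → overlapped-by → counts.
lunch [363, 502] → after → no.
qa_pass [195, 258] → during → no.
rehearsal [5, 262] → overlaps → counts.
standup [211, 512] → overlapped-by → counts.
sync_call [211, 477] → overlapped-by → counts.
Total: 5.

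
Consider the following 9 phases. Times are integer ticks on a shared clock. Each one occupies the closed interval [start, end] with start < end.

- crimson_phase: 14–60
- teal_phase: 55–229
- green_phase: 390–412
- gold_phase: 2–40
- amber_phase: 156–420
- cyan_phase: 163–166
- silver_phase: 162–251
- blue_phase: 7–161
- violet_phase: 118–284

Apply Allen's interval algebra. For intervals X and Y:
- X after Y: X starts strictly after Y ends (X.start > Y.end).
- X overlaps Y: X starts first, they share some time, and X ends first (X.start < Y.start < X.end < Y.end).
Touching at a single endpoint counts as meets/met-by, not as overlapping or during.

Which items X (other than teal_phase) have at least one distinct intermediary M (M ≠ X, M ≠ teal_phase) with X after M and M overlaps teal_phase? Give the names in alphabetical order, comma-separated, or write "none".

Target teal_phase = [55, 229].
Intermediaries M with M overlaps teal_phase: blue_phase, crimson_phase.
Via blue_phase — items with X after blue_phase: cyan_phase, green_phase, silver_phase.
Via crimson_phase — items with X after crimson_phase: amber_phase, cyan_phase, green_phase, silver_phase, violet_phase.
Union: amber_phase, cyan_phase, green_phase, silver_phase, violet_phase.

amber_phase, cyan_phase, green_phase, silver_phase, violet_phase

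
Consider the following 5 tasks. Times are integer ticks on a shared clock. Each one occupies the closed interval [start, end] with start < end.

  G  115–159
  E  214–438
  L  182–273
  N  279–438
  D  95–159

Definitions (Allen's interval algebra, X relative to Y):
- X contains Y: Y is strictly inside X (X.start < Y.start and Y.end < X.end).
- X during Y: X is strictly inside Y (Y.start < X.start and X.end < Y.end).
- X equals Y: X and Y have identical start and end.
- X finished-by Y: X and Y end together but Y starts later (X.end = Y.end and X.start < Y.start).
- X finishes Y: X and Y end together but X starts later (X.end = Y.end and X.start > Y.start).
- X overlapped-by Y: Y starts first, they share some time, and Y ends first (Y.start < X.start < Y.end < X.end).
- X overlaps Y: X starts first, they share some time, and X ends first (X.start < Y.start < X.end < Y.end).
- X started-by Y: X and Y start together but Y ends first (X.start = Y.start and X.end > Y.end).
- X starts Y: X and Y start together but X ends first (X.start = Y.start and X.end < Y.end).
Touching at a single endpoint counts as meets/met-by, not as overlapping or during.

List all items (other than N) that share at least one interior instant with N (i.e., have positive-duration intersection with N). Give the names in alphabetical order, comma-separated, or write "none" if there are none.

Target N = [279, 438].
D [95, 159] → before → no.
E [214, 438] → finished-by → yes.
G [115, 159] → before → no.
L [182, 273] → before → no.
Result: E.

E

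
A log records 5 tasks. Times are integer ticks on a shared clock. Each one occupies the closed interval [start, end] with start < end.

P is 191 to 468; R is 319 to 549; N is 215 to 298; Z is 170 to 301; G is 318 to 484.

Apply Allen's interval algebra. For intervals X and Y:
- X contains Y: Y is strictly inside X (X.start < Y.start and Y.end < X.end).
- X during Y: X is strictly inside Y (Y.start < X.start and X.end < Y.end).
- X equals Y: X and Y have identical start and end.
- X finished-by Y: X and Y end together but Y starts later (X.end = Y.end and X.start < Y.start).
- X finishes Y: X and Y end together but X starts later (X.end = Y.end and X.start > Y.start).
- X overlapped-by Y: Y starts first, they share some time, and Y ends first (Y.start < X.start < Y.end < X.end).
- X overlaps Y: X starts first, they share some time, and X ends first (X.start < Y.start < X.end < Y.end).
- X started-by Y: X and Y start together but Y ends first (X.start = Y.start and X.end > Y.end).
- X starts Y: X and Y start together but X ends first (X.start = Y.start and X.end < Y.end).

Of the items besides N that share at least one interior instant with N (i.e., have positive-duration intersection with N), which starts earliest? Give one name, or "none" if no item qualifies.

Target N = [215, 298].
G [318, 484] → after → excluded.
P [191, 468] → contains → candidate.
R [319, 549] → after → excluded.
Z [170, 301] → contains → candidate.
Among candidates, earliest start is 170 → Z.

Z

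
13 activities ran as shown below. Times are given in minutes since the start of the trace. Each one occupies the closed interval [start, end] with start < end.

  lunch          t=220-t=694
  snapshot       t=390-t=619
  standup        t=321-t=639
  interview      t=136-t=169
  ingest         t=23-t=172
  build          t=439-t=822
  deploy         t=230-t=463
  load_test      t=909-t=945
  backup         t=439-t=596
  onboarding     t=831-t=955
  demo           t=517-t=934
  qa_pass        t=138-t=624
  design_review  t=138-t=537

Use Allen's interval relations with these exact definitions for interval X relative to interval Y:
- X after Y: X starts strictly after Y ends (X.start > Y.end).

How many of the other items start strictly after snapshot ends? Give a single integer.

Target snapshot = [t=390, t=619].
backup [t=439, t=596] → during → no.
build [t=439, t=822] → overlapped-by → no.
demo [t=517, t=934] → overlapped-by → no.
deploy [t=230, t=463] → overlaps → no.
design_review [t=138, t=537] → overlaps → no.
ingest [t=23, t=172] → before → no.
interview [t=136, t=169] → before → no.
load_test [t=909, t=945] → after → counts.
lunch [t=220, t=694] → contains → no.
onboarding [t=831, t=955] → after → counts.
qa_pass [t=138, t=624] → contains → no.
standup [t=321, t=639] → contains → no.
Total: 2.

2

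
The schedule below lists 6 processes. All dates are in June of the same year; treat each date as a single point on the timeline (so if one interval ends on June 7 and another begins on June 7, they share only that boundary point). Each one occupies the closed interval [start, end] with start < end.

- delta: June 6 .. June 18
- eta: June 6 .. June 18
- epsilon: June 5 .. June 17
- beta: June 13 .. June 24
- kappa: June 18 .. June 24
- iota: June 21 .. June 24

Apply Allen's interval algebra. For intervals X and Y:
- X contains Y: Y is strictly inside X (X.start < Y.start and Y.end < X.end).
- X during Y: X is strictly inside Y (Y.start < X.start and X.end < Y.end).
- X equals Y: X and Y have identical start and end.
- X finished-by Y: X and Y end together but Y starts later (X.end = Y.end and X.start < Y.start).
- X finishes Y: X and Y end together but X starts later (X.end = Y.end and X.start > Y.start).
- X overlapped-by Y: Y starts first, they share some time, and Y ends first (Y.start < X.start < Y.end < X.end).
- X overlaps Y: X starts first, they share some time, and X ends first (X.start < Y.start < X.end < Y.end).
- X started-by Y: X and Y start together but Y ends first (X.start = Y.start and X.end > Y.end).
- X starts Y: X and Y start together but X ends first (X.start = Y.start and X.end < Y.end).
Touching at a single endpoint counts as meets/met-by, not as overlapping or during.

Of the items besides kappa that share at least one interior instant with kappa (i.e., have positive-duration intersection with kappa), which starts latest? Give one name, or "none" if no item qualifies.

iota

Target kappa = [June 18, June 24].
beta [June 13, June 24] → finished-by → candidate.
delta [June 6, June 18] → meets → excluded.
epsilon [June 5, June 17] → before → excluded.
eta [June 6, June 18] → meets → excluded.
iota [June 21, June 24] → finishes → candidate.
Among candidates, latest start is June 21 → iota.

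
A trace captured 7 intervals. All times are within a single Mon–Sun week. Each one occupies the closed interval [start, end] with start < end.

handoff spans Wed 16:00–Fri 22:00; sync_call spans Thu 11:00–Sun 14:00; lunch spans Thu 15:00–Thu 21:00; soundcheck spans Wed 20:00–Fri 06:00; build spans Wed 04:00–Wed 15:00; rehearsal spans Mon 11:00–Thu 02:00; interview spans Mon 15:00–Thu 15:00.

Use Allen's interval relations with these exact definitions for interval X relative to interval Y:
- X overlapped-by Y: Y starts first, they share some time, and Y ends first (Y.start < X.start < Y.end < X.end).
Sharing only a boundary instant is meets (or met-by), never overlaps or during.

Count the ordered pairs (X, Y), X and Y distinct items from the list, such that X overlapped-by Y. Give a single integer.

Checking all 42 ordered pairs for relation 'overlapped-by'; matching pairs in alphabetical order:
(handoff, interview): handoff overlapped-by interview ✓
(handoff, rehearsal): handoff overlapped-by rehearsal ✓
(interview, rehearsal): interview overlapped-by rehearsal ✓
(soundcheck, interview): soundcheck overlapped-by interview ✓
(soundcheck, rehearsal): soundcheck overlapped-by rehearsal ✓
(sync_call, handoff): sync_call overlapped-by handoff ✓
(sync_call, interview): sync_call overlapped-by interview ✓
(sync_call, soundcheck): sync_call overlapped-by soundcheck ✓
Count: 8.

8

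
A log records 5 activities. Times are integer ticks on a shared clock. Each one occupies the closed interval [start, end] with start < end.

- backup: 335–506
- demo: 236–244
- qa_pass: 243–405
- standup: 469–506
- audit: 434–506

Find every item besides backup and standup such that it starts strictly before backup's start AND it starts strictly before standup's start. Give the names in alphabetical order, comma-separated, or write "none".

demo, qa_pass

Conditions: its start is strictly before backup's start (X.start < 335) AND its start is strictly before standup's start (X.start < 469).
audit: start 434 < 335? ✗; start 434 < 469? ✓ → no.
demo: start 236 < 335? ✓; start 236 < 469? ✓ → yes.
qa_pass: start 243 < 335? ✓; start 243 < 469? ✓ → yes.
Result: demo, qa_pass.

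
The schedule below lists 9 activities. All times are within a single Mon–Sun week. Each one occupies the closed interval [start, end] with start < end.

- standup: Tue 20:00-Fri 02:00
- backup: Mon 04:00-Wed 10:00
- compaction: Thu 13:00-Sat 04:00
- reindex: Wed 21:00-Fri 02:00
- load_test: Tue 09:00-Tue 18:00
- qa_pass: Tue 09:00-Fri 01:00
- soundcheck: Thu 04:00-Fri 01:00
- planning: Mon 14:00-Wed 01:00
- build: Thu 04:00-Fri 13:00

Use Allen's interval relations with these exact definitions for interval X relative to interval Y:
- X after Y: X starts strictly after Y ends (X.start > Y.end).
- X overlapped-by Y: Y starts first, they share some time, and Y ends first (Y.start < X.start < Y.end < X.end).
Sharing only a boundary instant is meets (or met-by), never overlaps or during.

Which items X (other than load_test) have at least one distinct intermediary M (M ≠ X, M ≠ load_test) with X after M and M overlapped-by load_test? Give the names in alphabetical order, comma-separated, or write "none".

Target load_test = [Tue 09:00, Tue 18:00].
Intermediaries M with M overlapped-by load_test: none.
Union: none.

none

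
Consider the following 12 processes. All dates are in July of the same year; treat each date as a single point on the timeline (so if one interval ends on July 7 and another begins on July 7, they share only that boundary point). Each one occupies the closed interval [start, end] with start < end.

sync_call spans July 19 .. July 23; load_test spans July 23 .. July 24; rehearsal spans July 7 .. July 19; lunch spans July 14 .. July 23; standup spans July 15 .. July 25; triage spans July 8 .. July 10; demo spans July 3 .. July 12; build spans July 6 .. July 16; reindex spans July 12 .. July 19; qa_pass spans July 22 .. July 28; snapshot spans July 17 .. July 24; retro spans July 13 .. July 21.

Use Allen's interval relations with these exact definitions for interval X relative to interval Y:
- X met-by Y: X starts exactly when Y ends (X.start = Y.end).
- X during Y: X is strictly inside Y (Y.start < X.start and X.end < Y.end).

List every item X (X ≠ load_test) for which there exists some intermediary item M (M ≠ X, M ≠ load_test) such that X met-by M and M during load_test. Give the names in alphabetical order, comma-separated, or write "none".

none

Target load_test = [July 23, July 24].
Intermediaries M with M during load_test: none.
Union: none.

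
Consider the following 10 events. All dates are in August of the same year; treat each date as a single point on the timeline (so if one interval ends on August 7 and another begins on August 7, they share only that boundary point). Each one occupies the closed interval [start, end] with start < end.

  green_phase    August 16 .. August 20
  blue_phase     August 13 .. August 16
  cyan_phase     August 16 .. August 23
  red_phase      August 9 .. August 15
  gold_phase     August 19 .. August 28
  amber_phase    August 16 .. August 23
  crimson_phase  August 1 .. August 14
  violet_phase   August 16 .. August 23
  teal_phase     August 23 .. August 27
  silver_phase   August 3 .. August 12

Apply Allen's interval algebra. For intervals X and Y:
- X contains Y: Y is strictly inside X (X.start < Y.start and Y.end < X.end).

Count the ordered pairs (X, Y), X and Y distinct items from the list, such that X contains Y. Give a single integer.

Checking all 90 ordered pairs for relation 'contains'; matching pairs in alphabetical order:
(crimson_phase, silver_phase): crimson_phase contains silver_phase ✓
(gold_phase, teal_phase): gold_phase contains teal_phase ✓
Count: 2.

2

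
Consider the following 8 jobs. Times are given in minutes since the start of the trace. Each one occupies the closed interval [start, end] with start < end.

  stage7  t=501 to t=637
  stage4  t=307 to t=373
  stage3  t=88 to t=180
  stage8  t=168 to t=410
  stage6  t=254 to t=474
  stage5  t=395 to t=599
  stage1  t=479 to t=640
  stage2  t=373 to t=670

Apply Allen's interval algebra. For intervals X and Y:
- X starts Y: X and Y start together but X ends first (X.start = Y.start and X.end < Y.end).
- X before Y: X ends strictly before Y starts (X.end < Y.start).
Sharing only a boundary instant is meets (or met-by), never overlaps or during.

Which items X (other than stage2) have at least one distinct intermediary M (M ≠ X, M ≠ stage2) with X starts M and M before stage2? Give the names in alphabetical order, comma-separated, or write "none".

none

Target stage2 = [t=373, t=670].
Intermediaries M with M before stage2: stage3.
Via stage3 — items with X starts stage3: none.
Union: none.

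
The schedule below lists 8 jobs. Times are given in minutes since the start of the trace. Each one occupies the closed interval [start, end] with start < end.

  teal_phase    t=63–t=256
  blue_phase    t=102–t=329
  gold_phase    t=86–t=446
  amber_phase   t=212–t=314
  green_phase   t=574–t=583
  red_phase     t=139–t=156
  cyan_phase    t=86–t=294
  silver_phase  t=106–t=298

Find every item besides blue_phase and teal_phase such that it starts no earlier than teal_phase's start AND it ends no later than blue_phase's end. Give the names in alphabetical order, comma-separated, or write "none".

Conditions: its start is no earlier than teal_phase's start (X.start >= t=63) AND its end is no later than blue_phase's end (X.end <= t=329).
amber_phase: start t=212 >= t=63? ✓; end t=314 <= t=329? ✓ → yes.
cyan_phase: start t=86 >= t=63? ✓; end t=294 <= t=329? ✓ → yes.
gold_phase: start t=86 >= t=63? ✓; end t=446 <= t=329? ✗ → no.
green_phase: start t=574 >= t=63? ✓; end t=583 <= t=329? ✗ → no.
red_phase: start t=139 >= t=63? ✓; end t=156 <= t=329? ✓ → yes.
silver_phase: start t=106 >= t=63? ✓; end t=298 <= t=329? ✓ → yes.
Result: amber_phase, cyan_phase, red_phase, silver_phase.

amber_phase, cyan_phase, red_phase, silver_phase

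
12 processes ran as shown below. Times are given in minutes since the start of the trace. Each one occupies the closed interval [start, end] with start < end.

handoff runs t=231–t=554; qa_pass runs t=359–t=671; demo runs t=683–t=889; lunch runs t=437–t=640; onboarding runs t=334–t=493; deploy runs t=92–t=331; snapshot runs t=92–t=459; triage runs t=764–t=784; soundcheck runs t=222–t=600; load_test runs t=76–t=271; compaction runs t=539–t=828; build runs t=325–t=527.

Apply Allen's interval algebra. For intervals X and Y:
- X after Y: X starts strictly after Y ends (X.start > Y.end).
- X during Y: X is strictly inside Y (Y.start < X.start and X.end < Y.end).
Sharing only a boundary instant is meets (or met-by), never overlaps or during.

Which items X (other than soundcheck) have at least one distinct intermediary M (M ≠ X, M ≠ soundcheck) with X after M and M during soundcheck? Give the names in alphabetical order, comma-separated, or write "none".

Target soundcheck = [t=222, t=600].
Intermediaries M with M during soundcheck: build, handoff, onboarding.
Via build — items with X after build: compaction, demo, triage.
Via handoff — items with X after handoff: demo, triage.
Via onboarding — items with X after onboarding: compaction, demo, triage.
Union: compaction, demo, triage.

compaction, demo, triage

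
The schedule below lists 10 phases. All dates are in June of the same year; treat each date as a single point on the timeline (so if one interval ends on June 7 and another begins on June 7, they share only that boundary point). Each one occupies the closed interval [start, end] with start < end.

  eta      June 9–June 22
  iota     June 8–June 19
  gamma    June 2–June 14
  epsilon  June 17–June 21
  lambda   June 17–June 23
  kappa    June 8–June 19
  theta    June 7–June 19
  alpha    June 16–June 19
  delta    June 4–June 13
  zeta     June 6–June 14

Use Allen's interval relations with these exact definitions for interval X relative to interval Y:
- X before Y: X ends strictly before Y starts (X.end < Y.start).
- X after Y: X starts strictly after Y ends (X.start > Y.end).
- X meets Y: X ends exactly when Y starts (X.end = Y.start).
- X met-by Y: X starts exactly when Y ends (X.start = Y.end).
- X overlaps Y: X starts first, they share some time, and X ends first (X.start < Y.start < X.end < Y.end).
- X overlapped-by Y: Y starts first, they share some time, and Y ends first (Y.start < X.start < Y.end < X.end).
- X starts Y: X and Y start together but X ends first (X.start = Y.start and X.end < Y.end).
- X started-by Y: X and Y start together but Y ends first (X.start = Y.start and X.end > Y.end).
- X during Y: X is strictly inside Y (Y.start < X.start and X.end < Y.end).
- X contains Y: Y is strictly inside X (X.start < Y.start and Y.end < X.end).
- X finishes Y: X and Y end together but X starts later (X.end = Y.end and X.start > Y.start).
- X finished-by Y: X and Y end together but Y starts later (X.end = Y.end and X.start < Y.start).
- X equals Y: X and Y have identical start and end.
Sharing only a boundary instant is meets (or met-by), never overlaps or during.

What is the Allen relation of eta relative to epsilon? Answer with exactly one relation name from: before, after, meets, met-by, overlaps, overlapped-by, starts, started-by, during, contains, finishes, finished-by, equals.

contains

eta = [June 9, June 22]; epsilon = [June 17, June 21].
Compare endpoints: eta.start < epsilon.start, eta.start < epsilon.end, eta.end > epsilon.start, eta.end > epsilon.end.
That pattern is 'contains'.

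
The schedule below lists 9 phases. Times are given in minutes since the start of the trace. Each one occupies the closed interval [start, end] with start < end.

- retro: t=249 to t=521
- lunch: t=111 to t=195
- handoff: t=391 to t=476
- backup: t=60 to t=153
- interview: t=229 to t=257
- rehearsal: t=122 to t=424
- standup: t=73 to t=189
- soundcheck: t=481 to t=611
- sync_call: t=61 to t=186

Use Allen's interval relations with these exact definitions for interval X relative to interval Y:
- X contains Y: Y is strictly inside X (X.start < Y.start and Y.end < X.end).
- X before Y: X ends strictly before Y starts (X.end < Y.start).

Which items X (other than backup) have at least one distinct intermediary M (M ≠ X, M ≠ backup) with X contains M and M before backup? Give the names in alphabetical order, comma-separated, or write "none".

none

Target backup = [t=60, t=153].
Intermediaries M with M before backup: none.
Union: none.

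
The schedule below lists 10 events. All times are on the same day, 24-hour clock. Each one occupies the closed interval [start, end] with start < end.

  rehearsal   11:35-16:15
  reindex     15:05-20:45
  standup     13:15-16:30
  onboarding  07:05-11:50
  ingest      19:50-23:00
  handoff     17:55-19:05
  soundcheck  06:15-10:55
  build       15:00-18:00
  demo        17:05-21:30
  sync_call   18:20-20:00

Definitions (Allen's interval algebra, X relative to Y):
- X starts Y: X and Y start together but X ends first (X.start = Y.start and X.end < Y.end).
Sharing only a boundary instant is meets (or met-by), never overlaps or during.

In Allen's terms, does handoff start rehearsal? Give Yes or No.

handoff = [17:55, 19:05], rehearsal = [11:35, 16:15].
Actual relation of handoff to rehearsal: after.
Asked whether 'starts' holds → No.

No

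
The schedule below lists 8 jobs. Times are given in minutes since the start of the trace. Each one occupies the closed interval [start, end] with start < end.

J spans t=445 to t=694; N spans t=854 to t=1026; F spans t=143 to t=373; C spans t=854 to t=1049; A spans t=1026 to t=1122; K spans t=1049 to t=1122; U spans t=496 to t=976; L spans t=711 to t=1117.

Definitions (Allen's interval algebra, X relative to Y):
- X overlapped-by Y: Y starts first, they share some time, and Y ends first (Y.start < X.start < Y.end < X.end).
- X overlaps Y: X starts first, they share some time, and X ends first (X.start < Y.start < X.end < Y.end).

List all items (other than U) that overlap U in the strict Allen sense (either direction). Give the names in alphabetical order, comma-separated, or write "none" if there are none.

C, J, L, N

Target U = [t=496, t=976].
A [t=1026, t=1122] → after → no.
C [t=854, t=1049] → overlapped-by → yes.
F [t=143, t=373] → before → no.
J [t=445, t=694] → overlaps → yes.
K [t=1049, t=1122] → after → no.
L [t=711, t=1117] → overlapped-by → yes.
N [t=854, t=1026] → overlapped-by → yes.
Result: C, J, L, N.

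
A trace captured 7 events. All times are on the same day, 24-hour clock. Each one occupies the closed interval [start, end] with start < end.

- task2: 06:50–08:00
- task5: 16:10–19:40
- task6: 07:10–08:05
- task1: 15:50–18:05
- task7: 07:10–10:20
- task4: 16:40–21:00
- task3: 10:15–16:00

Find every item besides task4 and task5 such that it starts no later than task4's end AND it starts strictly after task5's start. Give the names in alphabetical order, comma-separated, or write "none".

none

Conditions: its start is no later than task4's end (X.start <= 21:00) AND its start is strictly after task5's start (X.start > 16:10).
task1: start 15:50 <= 21:00? ✓; start 15:50 > 16:10? ✗ → no.
task2: start 06:50 <= 21:00? ✓; start 06:50 > 16:10? ✗ → no.
task3: start 10:15 <= 21:00? ✓; start 10:15 > 16:10? ✗ → no.
task6: start 07:10 <= 21:00? ✓; start 07:10 > 16:10? ✗ → no.
task7: start 07:10 <= 21:00? ✓; start 07:10 > 16:10? ✗ → no.
Result: none.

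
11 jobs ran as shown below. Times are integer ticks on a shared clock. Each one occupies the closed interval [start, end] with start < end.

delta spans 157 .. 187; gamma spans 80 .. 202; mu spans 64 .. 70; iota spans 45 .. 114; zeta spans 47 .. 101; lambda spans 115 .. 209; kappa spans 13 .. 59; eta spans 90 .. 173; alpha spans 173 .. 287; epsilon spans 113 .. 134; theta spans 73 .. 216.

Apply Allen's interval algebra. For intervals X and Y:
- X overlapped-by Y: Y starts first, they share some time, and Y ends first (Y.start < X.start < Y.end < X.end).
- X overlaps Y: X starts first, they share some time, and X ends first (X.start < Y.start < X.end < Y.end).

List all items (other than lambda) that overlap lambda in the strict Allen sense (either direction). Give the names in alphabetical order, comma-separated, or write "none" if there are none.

Target lambda = [115, 209].
alpha [173, 287] → overlapped-by → yes.
delta [157, 187] → during → no.
epsilon [113, 134] → overlaps → yes.
eta [90, 173] → overlaps → yes.
gamma [80, 202] → overlaps → yes.
iota [45, 114] → before → no.
kappa [13, 59] → before → no.
mu [64, 70] → before → no.
theta [73, 216] → contains → no.
zeta [47, 101] → before → no.
Result: alpha, epsilon, eta, gamma.

alpha, epsilon, eta, gamma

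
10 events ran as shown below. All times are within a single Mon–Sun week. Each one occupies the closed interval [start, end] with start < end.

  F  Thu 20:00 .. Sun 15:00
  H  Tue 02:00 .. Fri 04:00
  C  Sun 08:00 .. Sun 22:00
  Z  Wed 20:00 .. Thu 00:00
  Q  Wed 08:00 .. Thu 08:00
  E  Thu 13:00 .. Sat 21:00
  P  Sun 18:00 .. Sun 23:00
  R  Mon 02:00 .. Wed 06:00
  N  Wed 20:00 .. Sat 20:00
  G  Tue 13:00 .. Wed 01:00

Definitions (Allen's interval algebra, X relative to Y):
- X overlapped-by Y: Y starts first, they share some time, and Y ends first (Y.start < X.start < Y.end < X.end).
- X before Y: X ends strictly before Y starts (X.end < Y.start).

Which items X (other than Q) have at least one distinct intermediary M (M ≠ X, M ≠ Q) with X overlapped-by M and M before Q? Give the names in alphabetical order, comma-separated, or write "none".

H

Target Q = [Wed 08:00, Thu 08:00].
Intermediaries M with M before Q: G, R.
Via G — items with X overlapped-by G: none.
Via R — items with X overlapped-by R: H.
Union: H.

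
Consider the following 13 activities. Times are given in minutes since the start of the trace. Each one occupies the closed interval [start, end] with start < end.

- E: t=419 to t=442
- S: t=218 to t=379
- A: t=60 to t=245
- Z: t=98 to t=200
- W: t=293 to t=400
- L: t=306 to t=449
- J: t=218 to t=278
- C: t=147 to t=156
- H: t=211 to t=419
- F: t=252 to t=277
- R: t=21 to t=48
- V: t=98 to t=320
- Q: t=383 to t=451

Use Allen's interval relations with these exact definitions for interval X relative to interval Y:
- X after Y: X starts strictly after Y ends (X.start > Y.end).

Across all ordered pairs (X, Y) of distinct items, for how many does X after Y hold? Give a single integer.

Checking all 156 ordered pairs for relation 'after'; matching pairs in alphabetical order:
(A, R): A after R ✓
(C, R): C after R ✓
(E, A): E after A ✓
(E, C): E after C ✓
(E, F): E after F ✓
(E, J): E after J ✓
(E, R): E after R ✓
(E, S): E after S ✓
(E, V): E after V ✓
(E, W): E after W ✓
(E, Z): E after Z ✓
(F, A): F after A ✓
(F, C): F after C ✓
(F, R): F after R ✓
(F, Z): F after Z ✓
(H, C): H after C ✓
(H, R): H after R ✓
(H, Z): H after Z ✓
(J, C): J after C ✓
(J, R): J after R ✓
(J, Z): J after Z ✓
(L, A): L after A ✓
(L, C): L after C ✓
(L, F): L after F ✓
... plus 22 further pairs not listed.
Count: 46.

46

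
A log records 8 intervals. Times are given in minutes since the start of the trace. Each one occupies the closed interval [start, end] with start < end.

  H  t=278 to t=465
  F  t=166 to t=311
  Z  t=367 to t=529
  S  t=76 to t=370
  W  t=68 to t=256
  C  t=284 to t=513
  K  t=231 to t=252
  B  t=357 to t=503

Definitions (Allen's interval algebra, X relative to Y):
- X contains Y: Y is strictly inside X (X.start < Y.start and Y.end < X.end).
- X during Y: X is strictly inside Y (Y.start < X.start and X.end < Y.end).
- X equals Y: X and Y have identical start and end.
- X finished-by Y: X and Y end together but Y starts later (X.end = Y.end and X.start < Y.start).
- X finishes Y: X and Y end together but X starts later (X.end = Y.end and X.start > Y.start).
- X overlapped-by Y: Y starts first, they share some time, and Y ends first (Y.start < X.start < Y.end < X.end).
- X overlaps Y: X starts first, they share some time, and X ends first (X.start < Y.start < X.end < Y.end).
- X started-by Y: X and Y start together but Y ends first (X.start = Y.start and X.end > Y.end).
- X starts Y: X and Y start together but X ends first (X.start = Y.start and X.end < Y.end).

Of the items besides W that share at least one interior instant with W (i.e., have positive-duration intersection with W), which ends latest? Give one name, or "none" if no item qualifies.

Target W = [t=68, t=256].
B [t=357, t=503] → after → excluded.
C [t=284, t=513] → after → excluded.
F [t=166, t=311] → overlapped-by → candidate.
H [t=278, t=465] → after → excluded.
K [t=231, t=252] → during → candidate.
S [t=76, t=370] → overlapped-by → candidate.
Z [t=367, t=529] → after → excluded.
Among candidates, latest end is t=370 → S.

S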